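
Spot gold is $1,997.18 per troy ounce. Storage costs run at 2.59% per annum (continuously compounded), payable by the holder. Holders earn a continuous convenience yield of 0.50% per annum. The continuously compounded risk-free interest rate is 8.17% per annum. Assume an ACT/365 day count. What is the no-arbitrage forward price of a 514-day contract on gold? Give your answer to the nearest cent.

Net carry = r + u − y = 0.0817 + 0.0259 − 0.0050 = 0.1026
F = S·e^((r+u−y)T) = 1997.18 · e^(0.1026 × 514/365) = 1997.18 · e^0.14448329
= 1997.18 × 1.15544239 = $2,307.63 per troy ounce

$2,307.63 per troy ounce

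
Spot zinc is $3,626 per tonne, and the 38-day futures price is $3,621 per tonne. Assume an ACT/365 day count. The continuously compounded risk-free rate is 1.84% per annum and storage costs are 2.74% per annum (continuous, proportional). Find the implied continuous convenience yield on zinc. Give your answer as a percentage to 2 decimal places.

5.91%

F = S·e^((r+u−y)T) ⇒ (r+u−y) = ln(F/S)/T
ln(3621/3626) = -0.001380; /T ⇒ -0.013255
y = r + u − ln(F/S)/T = 0.0184 + 0.0274 + 0.013255 = 0.059055
y = 5.91%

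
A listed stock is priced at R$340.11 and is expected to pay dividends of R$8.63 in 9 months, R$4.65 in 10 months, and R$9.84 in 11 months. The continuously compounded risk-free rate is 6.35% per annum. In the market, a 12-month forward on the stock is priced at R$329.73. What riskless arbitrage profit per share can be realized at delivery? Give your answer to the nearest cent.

PV(dividends) I = 8.63·e^(−0.0635·9/12) + 4.65·e^(−0.0635·10/12) + 9.84·e^(−0.0635·11/12) = 21.9225
Fair forward F* = (S − I)·e^(rT) = (340.11 − 21.9225)·e^0.063500 = 318.1875 × 1.065559 = 339.0476
Market R$329.73 < fair 339.0476: forward underpriced → reverse cash-and-carry (short the stock, invest proceeds at r, pay the dividends, go long the forward).
Profit at T = |F_mkt − F*| = |329.73 − 339.0476| = R$9.32 per share

R$9.32 per share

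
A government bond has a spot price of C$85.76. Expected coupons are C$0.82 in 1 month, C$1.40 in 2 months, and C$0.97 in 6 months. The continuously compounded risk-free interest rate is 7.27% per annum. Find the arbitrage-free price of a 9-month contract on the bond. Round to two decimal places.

C$87.26

PV(coupons) I = 0.82·e^(−0.0727·1/12) + 1.40·e^(−0.0727·2/12) + 0.97·e^(−0.0727·6/12)
I = 0.8150 + 1.3831 + 0.9354 = 3.1335
F = (S − I)·e^(rT) = (85.76 − 3.1335) · e^(0.0727·9/12)
= 82.6265 · e^0.054525 = 82.6265 × 1.056039 = C$87.26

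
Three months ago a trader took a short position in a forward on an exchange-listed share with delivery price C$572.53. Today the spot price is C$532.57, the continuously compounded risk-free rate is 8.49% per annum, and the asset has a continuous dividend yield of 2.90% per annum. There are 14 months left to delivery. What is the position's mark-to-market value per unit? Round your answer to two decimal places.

C$3.69

Current fair forward for the remaining 14 months: F = S·e^((r − q)·T), (r − q) = 0.0849 − 0.0290 = 0.0559
F = 532.57 · e^(0.0559 × 14/12) = 532.57 × 1.067390 = 568.4599
Value of long forward = (F − K)·e^(−rT) = (568.4599 − 572.53) · e^(−0.0849·14/12)
= -4.0701 × 0.905697 = -3.69
Short position value = −(long value) = C$3.69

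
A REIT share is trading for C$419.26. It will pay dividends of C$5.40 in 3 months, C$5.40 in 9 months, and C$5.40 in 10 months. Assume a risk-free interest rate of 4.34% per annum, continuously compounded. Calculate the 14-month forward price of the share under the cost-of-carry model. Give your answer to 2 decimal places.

PV(dividends) I = 5.40·e^(−0.0434·3/12) + 5.40·e^(−0.0434·9/12) + 5.40·e^(−0.0434·10/12)
I = 5.3417 + 5.2271 + 5.2082 = 15.7770
F = (S − I)·e^(rT) = (419.26 − 15.7770) · e^(0.0434·14/12)
= 403.4830 · e^0.050633 = 403.4830 × 1.051937 = C$424.44

C$424.44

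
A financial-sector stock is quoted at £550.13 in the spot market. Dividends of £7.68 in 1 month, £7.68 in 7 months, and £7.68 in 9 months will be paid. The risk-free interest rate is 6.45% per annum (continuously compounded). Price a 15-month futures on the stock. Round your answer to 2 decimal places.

PV(dividends) I = 7.68·e^(−0.0645·1/12) + 7.68·e^(−0.0645·7/12) + 7.68·e^(−0.0645·9/12)
I = 7.6388 + 7.3964 + 7.3173 = 22.3525
F = (S − I)·e^(rT) = (550.13 − 22.3525) · e^(0.0645·15/12)
= 527.7775 · e^0.080625 = 527.7775 × 1.083964 = £572.09

£572.09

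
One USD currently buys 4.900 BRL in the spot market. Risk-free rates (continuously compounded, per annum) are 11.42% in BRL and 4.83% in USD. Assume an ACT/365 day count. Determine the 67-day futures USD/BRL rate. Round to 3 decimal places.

F = S·e^((r_BRL − r_USD)T) = 4.900 · e^((0.1142 − 0.0483) × 67/365)
= 4.900 · e^0.012097 = 4.900 × 1.012170
F = 4.960 BRL per USD

4.960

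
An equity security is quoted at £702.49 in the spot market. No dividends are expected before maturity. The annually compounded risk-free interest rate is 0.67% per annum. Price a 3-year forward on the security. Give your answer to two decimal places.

£716.70

F = S · (1+r)^T
= 702.49 × 1.020235
F = £716.70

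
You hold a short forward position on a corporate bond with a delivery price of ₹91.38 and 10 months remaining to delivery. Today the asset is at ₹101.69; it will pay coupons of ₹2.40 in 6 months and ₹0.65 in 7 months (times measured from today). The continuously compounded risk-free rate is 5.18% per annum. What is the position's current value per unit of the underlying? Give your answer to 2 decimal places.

PV(remaining coupons) I = 2.40·e^(−0.0518·6/12) + 0.65·e^(−0.0518·7/12) = 2.9693
Current forward F = (S − I)·e^(rT) = (101.69 − 2.9693)·e^(0.0518·10/12) = 98.7207 × 1.044112 = 103.0755
Value (long) = (F − K)·e^(−rT) = (103.0755 − 91.38) × 0.957752 = 11.2014
Short position value = −(long value) = -₹11.20

-₹11.20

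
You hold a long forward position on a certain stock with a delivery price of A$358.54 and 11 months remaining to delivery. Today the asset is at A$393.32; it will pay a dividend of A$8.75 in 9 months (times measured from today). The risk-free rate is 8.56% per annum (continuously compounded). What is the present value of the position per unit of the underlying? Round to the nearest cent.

PV(remaining dividends) I = 8.75·e^(−0.0856·9/12) = 8.2059
Current forward F = (S − I)·e^(rT) = (393.32 − 8.2059)·e^(0.0856·11/12) = 385.1141 × 1.081627 = 416.5498
Value (long) = (F − K)·e^(−rT) = (416.5498 − 358.54) × 0.924533 = 53.6320
Value = A$53.63

A$53.63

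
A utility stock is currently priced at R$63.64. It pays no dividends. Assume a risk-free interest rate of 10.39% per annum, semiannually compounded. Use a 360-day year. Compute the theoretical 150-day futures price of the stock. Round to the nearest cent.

R$66.38

F = S · (1+r/2)^(2T)
= 63.64 × 1.043108
F = R$66.38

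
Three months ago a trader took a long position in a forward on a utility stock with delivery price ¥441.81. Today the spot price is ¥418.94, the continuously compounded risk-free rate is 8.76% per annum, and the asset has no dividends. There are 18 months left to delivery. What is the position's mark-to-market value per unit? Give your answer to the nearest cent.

¥31.53

Current fair forward for the remaining 18 months: F = S·e^(r·T), r = 0.0876
F = 418.94 · e^(0.0876 × 18/12) = 418.94 × 1.140424 = 477.7692
Value of long forward = (F − K)·e^(−rT) = (477.7692 − 441.81) · e^(−0.0876·18/12)
= 35.9592 × 0.876867 = 31.53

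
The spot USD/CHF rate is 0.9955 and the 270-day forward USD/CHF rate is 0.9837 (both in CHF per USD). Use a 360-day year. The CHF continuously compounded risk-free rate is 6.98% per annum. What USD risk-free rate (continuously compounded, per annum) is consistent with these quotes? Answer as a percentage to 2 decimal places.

8.57%

F = S·e^((r_CHF − r_USD)T) ⇒ r_USD = r_CHF − ln(F/S)/T
ln(0.9837/0.9955) = -0.011924; /(270/360) = -0.015899
r_USD = 0.0698 + 0.015899 = 0.085699
r_USD = 8.57%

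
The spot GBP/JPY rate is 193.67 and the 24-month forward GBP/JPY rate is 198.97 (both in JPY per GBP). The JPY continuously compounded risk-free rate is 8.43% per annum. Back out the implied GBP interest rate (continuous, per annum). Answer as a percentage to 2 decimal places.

F = S·e^((r_JPY − r_GBP)T) ⇒ r_GBP = r_JPY − ln(F/S)/T
ln(198.97/193.67) = 0.026998; /(24/12) = 0.013499
r_GBP = 0.0843 − 0.013499 = 0.070801
r_GBP = 7.08%

7.08%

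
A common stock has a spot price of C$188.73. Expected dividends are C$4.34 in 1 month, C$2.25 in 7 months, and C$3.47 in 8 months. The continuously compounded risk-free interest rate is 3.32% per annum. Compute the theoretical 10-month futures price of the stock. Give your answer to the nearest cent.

PV(dividends) I = 4.34·e^(−0.0332·1/12) + 2.25·e^(−0.0332·7/12) + 3.47·e^(−0.0332·8/12)
I = 4.3280 + 2.2068 + 3.3940 = 9.9288
F = (S − I)·e^(rT) = (188.73 − 9.9288) · e^(0.0332·10/12)
= 178.8012 · e^0.027667 = 178.8012 × 1.028053 = C$183.82

C$183.82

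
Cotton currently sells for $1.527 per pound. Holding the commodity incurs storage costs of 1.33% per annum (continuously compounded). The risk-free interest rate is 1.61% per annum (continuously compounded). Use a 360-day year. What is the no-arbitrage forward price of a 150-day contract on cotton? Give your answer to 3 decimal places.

$1.546 per pound

Net carry = r + u − y = 0.0161 + 0.0133 − 0.0000 = 0.0294
F = S·e^((r+u−y)T) = 1.527 · e^(0.0294 × 150/360) = 1.527 · e^0.012250
= 1.527 × 1.012325 = $1.546 per pound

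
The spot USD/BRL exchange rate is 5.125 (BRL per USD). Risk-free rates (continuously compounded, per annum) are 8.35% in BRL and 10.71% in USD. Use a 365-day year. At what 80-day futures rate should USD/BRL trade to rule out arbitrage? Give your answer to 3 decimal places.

F = S·e^((r_BRL − r_USD)T) = 5.125 · e^((0.0835 − 0.1071) × 80/365)
= 5.125 · e^-0.005173 = 5.125 × 0.994840
F = 5.099 BRL per USD

5.099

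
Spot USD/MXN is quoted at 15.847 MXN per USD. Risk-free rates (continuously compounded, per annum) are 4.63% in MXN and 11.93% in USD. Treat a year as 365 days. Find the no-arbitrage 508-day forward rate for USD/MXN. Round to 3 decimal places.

14.316

F = S·e^((r_MXN − r_USD)T) = 15.847 · e^((0.0463 − 0.1193) × 508/365)
= 15.847 · e^-0.101600 = 15.847 × 0.903391
F = 14.316 MXN per USD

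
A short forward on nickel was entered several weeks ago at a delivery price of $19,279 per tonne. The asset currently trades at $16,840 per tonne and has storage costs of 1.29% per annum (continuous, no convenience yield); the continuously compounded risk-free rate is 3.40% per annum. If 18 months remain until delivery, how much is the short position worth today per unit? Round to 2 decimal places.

Current fair forward for the remaining 18 months: F = S·e^((r + u)·T), (r + u) = 0.0340 + 0.0129 = 0.0469
F = 16840 · e^(0.0469 × 18/12) = 16840 × 1.07288362 = 18067.3602
Value of long forward = (F − K)·e^(−rT) = (18067.3602 − 19279) · e^(−0.0340·18/12)
= -1211.6398 × 0.95027867 = -1151.40
Short position value = −(long value) = $1151.40

$1151.40 per tonne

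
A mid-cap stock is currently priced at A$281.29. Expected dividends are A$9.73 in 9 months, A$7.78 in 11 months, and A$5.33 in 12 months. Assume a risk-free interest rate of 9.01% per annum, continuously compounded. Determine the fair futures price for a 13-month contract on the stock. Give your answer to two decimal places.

PV(dividends) I = 9.73·e^(−0.0901·9/12) + 7.78·e^(−0.0901·11/12) + 5.33·e^(−0.0901·12/12)
I = 9.0942 + 7.1633 + 4.8708 = 21.1283
F = (S − I)·e^(rT) = (281.29 − 21.1283) · e^(0.0901·13/12)
= 260.1617 · e^0.097608 = 260.1617 × 1.102531 = A$286.84

A$286.84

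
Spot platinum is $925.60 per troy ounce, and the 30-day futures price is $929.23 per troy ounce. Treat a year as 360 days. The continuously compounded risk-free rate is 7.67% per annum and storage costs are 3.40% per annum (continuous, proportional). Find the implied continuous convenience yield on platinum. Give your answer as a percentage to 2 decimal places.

F = S·e^((r+u−y)T) ⇒ (r+u−y) = ln(F/S)/T
ln(929.23/925.60) = 0.003914; /T ⇒ 0.046968
y = r + u − ln(F/S)/T = 0.0767 + 0.0340 − 0.046968 = 0.063732
y = 6.37%

6.37%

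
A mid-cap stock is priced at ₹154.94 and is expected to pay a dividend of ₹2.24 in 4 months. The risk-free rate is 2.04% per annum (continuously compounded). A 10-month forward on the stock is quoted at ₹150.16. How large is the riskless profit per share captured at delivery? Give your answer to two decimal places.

₹5.17 per share

PV(dividends) I = 2.24·e^(−0.0204·4/12) = 2.2248
Fair forward F* = (S − I)·e^(rT) = (154.94 − 2.2248)·e^0.017000 = 152.7152 × 1.017145 = 155.3335
Market ₹150.16 < fair 155.3335: forward underpriced → reverse cash-and-carry (short the stock, invest proceeds at r, pay the dividends, go long the forward).
Profit at T = |F_mkt − F*| = |150.16 − 155.3335| = ₹5.17 per share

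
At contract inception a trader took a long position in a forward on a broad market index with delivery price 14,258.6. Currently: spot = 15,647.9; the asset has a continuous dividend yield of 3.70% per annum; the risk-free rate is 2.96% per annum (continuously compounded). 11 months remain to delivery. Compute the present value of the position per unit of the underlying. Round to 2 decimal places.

Current fair forward for the remaining 11 months: F = S·e^((r − q)·T), (r − q) = 0.0296 − 0.0370 = -0.0074
F = 15647.9 · e^(-0.0074 × 11/12) = 15647.9 × 0.99323962 = 15542.1142
Value of long forward = (F − K)·e^(−rT) = (15542.1142 − 14258.6) · e^(−0.0296·11/12)
= 1283.5142 × 0.97323147 = 1249.16

1249.16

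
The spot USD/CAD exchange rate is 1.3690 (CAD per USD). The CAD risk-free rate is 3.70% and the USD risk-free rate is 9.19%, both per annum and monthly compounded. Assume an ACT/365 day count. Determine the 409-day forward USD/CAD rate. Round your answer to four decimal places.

1.2877

By covered interest parity, F = S · (1+r_CAD/12)^(12T) / (1+r_USD/12)^(12T)
= 1.3690 × 1.042265 / 1.108033 = 1.3690 × 0.940644
F = 1.2877 CAD per USD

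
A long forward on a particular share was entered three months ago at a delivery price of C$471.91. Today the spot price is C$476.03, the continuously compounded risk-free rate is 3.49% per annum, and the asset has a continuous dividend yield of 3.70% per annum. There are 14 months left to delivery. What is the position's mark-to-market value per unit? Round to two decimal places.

C$2.84

Current fair forward for the remaining 14 months: F = S·e^((r − q)·T), (r − q) = 0.0349 − 0.0370 = -0.0021
F = 476.03 · e^(-0.0021 × 14/12) = 476.03 × 0.997553 = 474.8652
Value of long forward = (F − K)·e^(−rT) = (474.8652 − 471.91) · e^(−0.0349·14/12)
= 2.9552 × 0.960101 = 2.84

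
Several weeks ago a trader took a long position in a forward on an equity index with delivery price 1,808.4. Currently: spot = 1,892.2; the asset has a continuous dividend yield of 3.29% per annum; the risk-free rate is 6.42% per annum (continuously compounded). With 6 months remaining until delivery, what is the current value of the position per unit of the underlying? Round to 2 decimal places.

Current fair forward for the remaining 6 months: F = S·e^((r − q)·T), (r − q) = 0.0642 − 0.0329 = 0.0313
F = 1892.2 · e^(0.0313 × 6/12) = 1892.2 × 1.01577310 = 1922.0459
Value of long forward = (F − K)·e^(−rT) = (1922.0459 − 1808.4) · e^(−0.0642·6/12)
= 113.6459 × 0.96840974 = 110.06

110.06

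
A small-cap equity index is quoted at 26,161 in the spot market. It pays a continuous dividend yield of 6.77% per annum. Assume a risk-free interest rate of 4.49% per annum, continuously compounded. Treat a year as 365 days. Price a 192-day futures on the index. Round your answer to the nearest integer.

F = S·e^((r − q)T) = 26161 · e^((0.0449 − 0.0677) × 192/365)
= 26161 · e^-0.011993 = 26161 × 0.988079
F = 25,849

25,849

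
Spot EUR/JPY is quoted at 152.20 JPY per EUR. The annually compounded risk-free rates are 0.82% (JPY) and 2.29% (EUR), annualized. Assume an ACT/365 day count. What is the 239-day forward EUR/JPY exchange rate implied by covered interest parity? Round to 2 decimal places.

By covered interest parity, F = S · (1+r_JPY)^T / (1+r_EUR)^T
= 152.20 × 1.005362 / 1.014936 = 152.20 × 0.990567
F = 150.76 JPY per EUR

150.76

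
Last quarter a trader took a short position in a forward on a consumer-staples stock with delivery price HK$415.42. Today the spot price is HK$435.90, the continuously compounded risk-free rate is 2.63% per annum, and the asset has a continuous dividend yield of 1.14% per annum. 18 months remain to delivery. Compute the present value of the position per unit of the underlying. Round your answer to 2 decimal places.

Current fair forward for the remaining 18 months: F = S·e^((r − q)·T), (r − q) = 0.0263 − 0.0114 = 0.0149
F = 435.90 · e^(0.0149 × 18/12) = 435.90 × 1.022602 = 445.7522
Value of long forward = (F − K)·e^(−rT) = (445.7522 − 415.42) · e^(−0.0263·18/12)
= 30.3322 × 0.961318 = 29.16
Short position value = −(long value) = -HK$29.16

-HK$29.16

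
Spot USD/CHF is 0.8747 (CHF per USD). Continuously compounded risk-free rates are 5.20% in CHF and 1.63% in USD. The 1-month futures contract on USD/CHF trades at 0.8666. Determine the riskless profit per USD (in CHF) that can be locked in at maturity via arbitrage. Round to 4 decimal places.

0.0107 per USD (in CHF)

Fair futures: F* = S·e^(carry·T), with carry = (r_CHF − r_USD) = 0.0520 − 0.0163 = 0.0357
F* = 0.8747 · e^(0.0357 × 1/12) = 0.8747 · e^0.002975 = 0.8747 × 1.002979 = 0.8773
Market 0.8666 < fair 0.8773: forward underpriced → reverse cash-and-carry (short spot, go long the forward).
At maturity, profit = |F_mkt − F*| = |0.8666 − 0.8773| = 0.0107 per USD (in CHF)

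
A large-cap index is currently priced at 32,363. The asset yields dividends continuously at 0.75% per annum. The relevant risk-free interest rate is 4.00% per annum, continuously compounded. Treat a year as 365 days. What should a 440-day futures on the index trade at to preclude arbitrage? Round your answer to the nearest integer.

33,656

F = S·e^((r − q)T) = 32363 · e^((0.0400 − 0.0075) × 440/365)
= 32363 · e^0.039178 = 32363 × 1.039956
F = 33,656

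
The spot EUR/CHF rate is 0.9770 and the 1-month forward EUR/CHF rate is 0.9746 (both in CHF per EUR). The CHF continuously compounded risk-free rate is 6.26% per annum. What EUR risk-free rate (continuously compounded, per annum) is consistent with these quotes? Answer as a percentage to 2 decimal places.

F = S·e^((r_CHF − r_EUR)T) ⇒ r_EUR = r_CHF − ln(F/S)/T
ln(0.9746/0.9770) = -0.002460; /(1/12) = -0.029520
r_EUR = 0.0626 + 0.029520 = 0.092120
r_EUR = 9.21%

9.21%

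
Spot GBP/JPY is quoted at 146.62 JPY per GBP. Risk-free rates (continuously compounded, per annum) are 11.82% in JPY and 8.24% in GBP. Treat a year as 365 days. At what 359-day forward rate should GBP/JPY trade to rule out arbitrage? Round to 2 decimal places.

151.87

F = S·e^((r_JPY − r_GBP)T) = 146.62 · e^((0.1182 − 0.0824) × 359/365)
= 146.62 · e^0.035212 = 146.62 × 1.035839
F = 151.87 JPY per GBP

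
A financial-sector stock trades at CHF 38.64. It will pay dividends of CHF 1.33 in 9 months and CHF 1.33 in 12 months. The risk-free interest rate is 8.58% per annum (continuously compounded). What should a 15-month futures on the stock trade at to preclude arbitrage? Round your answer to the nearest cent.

PV(dividends) I = 1.33·e^(−0.0858·9/12) + 1.33·e^(−0.0858·12/12)
I = 1.2471 + 1.2206 = 2.4677
F = (S − I)·e^(rT) = (38.64 − 2.4677) · e^(0.0858·15/12)
= 36.1723 · e^0.107250 = 36.1723 × 1.113213 = CHF 40.27

CHF 40.27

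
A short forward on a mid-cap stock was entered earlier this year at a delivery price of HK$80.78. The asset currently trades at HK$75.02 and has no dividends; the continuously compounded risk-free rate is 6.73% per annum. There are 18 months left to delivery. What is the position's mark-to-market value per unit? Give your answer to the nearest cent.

-HK$2.00

Current fair forward for the remaining 18 months: F = S·e^(r·T), r = 0.0673
F = 75.02 · e^(0.0673 × 18/12) = 75.02 × 1.106221 = 82.9887
Value of long forward = (F − K)·e^(−rT) = (82.9887 − 80.78) · e^(−0.0673·18/12)
= 2.2087 × 0.903978 = 2.00
Short position value = −(long value) = -HK$2.00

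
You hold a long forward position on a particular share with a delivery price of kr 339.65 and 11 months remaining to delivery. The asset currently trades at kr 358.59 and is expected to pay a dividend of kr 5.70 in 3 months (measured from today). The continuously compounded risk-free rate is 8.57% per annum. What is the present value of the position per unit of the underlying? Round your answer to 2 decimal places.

kr 39.02

PV(remaining dividends) I = 5.70·e^(−0.0857·3/12) = 5.5792
Current forward F = (S − I)·e^(rT) = (358.59 − 5.5792)·e^(0.0857·11/12) = 353.0108 × 1.081726 = 381.8610
Value (long) = (F − K)·e^(−rT) = (381.8610 − 339.65) × 0.924448 = 39.0219
Value = kr 39.02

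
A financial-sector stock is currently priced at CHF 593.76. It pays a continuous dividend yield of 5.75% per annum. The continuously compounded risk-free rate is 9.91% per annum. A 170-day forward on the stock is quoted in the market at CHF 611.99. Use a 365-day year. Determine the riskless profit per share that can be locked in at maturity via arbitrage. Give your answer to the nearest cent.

Fair forward: F* = S·e^(carry·T), with carry = (r − q) = 0.0991 − 0.0575 = 0.0416
F* = 593.76 · e^(0.0416 × 170/365) = 593.76 · e^0.019375 = 593.76 × 1.019564 = CHF 605.3763
Market CHF 611.99 > fair CHF 605.3763: forward overpriced → cash-and-carry (buy spot, short the forward).
At maturity, profit = |F_mkt − F*| = |611.99 − 605.3763| = CHF 6.61 per share

CHF 6.61 per share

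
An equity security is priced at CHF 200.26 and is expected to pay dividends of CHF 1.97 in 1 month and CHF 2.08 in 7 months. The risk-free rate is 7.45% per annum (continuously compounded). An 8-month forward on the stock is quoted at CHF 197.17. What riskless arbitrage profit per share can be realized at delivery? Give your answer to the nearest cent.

CHF 9.14 per share

PV(dividends) I = 1.97·e^(−0.0745·1/12) + 2.08·e^(−0.0745·7/12) = 3.9494
Fair forward F* = (S − I)·e^(rT) = (200.26 − 3.9494)·e^0.049667 = 196.3106 × 1.050921 = 206.3069
Market CHF 197.17 < fair 206.3069: forward underpriced → reverse cash-and-carry (short the stock, invest proceeds at r, pay the dividends, go long the forward).
Profit at T = |F_mkt − F*| = |197.17 − 206.3069| = CHF 9.14 per share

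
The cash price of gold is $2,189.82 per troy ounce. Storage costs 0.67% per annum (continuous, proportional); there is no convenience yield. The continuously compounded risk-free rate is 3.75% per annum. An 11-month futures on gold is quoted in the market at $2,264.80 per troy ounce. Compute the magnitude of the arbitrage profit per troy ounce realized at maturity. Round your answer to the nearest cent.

$15.57 per troy ounce

Fair futures: F* = S·e^(carry·T), with carry = (r + u) = 0.0375 + 0.0067 = 0.0442
F* = 2189.82 · e^(0.0442 × 11/12) = 2189.82 · e^0.04051667 = 2189.82 × 1.04134867 = $2280.3661
Market $2264.80 < fair $2280.3661: forward underpriced → reverse cash-and-carry (short spot, go long the forward).
At maturity, profit = |F_mkt − F*| = |2264.80 − 2280.3661| = $15.57 per troy ounce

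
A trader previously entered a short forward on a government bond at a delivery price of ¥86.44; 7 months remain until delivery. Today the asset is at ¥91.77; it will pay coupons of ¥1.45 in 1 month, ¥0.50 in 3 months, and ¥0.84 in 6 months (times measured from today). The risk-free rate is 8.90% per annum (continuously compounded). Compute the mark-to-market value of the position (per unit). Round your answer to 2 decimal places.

-¥6.97

PV(remaining coupons) I = 1.45·e^(−0.0890·1/12) + 0.50·e^(−0.0890·3/12) + 0.84·e^(−0.0890·6/12) = 2.7317
Current forward F = (S − I)·e^(rT) = (91.77 − 2.7317)·e^(0.0890·7/12) = 89.0383 × 1.053288 = 93.7830
Value (long) = (F − K)·e^(−rT) = (93.7830 − 86.44) × 0.949408 = 6.9715
Short position value = −(long value) = -¥6.97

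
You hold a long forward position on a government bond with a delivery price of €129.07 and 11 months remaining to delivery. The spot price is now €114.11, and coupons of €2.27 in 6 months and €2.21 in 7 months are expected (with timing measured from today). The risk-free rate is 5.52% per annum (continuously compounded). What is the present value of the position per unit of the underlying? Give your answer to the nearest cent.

PV(remaining coupons) I = 2.27·e^(−0.0552·6/12) + 2.21·e^(−0.0552·7/12) = 4.3482
Current forward F = (S − I)·e^(rT) = (114.11 − 4.3482)·e^(0.0552·11/12) = 109.7618 × 1.051902 = 115.4587
Value (long) = (F − K)·e^(−rT) = (115.4587 − 129.07) × 0.950659 = -12.9397
Value = -€12.94

-€12.94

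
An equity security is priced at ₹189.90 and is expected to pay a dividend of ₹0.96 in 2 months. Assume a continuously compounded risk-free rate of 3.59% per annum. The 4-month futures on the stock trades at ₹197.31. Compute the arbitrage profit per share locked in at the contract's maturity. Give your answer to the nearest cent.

₹6.09 per share

PV(dividends) I = 0.96·e^(−0.0359·2/12) = 0.9543
Fair futures F* = (S − I)·e^(rT) = (189.90 − 0.9543)·e^0.011967 = 188.9457 × 1.012039 = 191.2204
Market ₹197.31 > fair 191.2204: forward overpriced → cash-and-carry (borrow at r, buy the stock and collect the dividends, short the forward).
Profit at T = |F_mkt − F*| = |197.31 − 191.2204| = ₹6.09 per share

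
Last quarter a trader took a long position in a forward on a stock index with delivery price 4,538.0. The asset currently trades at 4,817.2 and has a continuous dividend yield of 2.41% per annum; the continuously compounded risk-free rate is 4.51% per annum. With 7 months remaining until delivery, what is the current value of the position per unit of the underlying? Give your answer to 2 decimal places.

Current fair forward for the remaining 7 months: F = S·e^((r − q)·T), (r − q) = 0.0451 − 0.0241 = 0.0210
F = 4817.2 · e^(0.0210 × 7/12) = 4817.2 × 1.01232534 = 4876.5736
Value of long forward = (F − K)·e^(−rT) = (4876.5736 − 4538.0) · e^(−0.0451·7/12)
= 338.5736 × 0.97403472 = 329.78

329.78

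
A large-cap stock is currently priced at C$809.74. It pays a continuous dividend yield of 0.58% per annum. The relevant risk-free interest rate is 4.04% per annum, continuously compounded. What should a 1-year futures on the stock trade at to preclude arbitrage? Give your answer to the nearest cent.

F = S·e^((r − q)T) = 809.74 · e^((0.0404 − 0.0058) × 1)
= 809.74 · e^0.034600 = 809.74 × 1.035206
F = C$838.25

C$838.25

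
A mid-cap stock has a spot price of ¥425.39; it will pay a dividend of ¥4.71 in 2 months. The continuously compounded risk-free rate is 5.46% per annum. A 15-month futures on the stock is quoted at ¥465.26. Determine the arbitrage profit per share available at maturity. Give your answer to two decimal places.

¥14.82 per share

PV(dividends) I = 4.71·e^(−0.0546·2/12) = 4.6673
Fair futures F* = (S − I)·e^(rT) = (425.39 − 4.6673)·e^0.068250 = 420.7227 × 1.070633 = 450.4396
Market ¥465.26 > fair 450.4396: forward overpriced → cash-and-carry (borrow at r, buy the stock and collect the dividends, short the forward).
Profit at T = |F_mkt − F*| = |465.26 − 450.4396| = ¥14.82 per share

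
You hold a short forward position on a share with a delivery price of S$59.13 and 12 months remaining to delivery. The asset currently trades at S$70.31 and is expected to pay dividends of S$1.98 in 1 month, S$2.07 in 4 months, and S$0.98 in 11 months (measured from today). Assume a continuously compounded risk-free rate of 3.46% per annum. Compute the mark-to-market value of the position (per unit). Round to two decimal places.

PV(remaining dividends) I = 1.98·e^(−0.0346·1/12) + 2.07·e^(−0.0346·4/12) + 0.98·e^(−0.0346·11/12) = 4.9700
Current forward F = (S − I)·e^(rT) = (70.31 − 4.9700)·e^(0.0346·12/12) = 65.3400 × 1.035206 = 67.6404
Value (long) = (F − K)·e^(−rT) = (67.6404 − 59.13) × 0.965992 = 8.2210
Short position value = −(long value) = -S$8.22

-S$8.22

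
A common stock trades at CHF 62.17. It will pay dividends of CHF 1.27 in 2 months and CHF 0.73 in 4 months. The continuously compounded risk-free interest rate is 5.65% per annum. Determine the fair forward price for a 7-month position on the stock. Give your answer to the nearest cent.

PV(dividends) I = 1.27·e^(−0.0565·2/12) + 0.73·e^(−0.0565·4/12)
I = 1.2581 + 0.7164 = 1.9745
F = (S − I)·e^(rT) = (62.17 − 1.9745) · e^(0.0565·7/12)
= 60.1955 · e^0.032958 = 60.1955 × 1.033507 = CHF 62.21

CHF 62.21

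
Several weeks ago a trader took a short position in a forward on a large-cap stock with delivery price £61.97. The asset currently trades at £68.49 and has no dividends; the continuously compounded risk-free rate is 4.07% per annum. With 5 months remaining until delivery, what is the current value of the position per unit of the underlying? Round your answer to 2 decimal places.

-£7.56

Current fair forward for the remaining 5 months: F = S·e^(r·T), r = 0.0407
F = 68.49 · e^(0.0407 × 5/12) = 68.49 × 1.017103 = 69.6614
Value of long forward = (F − K)·e^(−rT) = (69.6614 − 61.97) · e^(−0.0407·5/12)
= 7.6914 × 0.983185 = 7.56
Short position value = −(long value) = -£7.56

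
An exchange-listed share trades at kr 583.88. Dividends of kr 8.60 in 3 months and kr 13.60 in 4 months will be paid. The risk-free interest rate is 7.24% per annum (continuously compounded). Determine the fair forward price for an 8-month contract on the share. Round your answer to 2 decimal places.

kr 589.96

PV(dividends) I = 8.60·e^(−0.0724·3/12) + 13.60·e^(−0.0724·4/12)
I = 8.4457 + 13.2757 = 21.7214
F = (S − I)·e^(rT) = (583.88 − 21.7214) · e^(0.0724·8/12)
= 562.1586 · e^0.048267 = 562.1586 × 1.049451 = kr 589.96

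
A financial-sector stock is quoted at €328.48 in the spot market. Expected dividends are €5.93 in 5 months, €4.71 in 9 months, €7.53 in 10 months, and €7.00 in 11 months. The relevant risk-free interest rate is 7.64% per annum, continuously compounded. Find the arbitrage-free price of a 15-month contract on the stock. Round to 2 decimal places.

€335.23

PV(dividends) I = 5.93·e^(−0.0764·5/12) + 4.71·e^(−0.0764·9/12) + 7.53·e^(−0.0764·10/12) + 7.00·e^(−0.0764·11/12)
I = 5.7442 + 4.4477 + 7.0655 + 6.5265 = 23.7839
F = (S − I)·e^(rT) = (328.48 − 23.7839) · e^(0.0764·15/12)
= 304.6961 · e^0.095500 = 304.6961 × 1.100209 = €335.23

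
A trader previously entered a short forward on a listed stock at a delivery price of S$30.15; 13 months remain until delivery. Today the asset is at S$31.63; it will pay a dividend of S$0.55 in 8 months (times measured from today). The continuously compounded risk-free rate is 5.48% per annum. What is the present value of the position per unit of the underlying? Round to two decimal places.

PV(remaining dividends) I = 0.55·e^(−0.0548·8/12) = 0.5303
Current forward F = (S − I)·e^(rT) = (31.63 − 0.5303)·e^(0.0548·13/12) = 31.0997 × 1.061164 = 33.0019
Value (long) = (F − K)·e^(−rT) = (33.0019 − 30.15) × 0.942361 = 2.6875
Short position value = −(long value) = -S$2.69

-S$2.69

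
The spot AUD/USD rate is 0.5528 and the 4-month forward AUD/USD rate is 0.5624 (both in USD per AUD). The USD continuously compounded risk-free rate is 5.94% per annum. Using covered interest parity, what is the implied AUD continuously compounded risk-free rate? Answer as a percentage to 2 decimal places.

0.77%

F = S·e^((r_USD − r_AUD)T) ⇒ r_AUD = r_USD − ln(F/S)/T
ln(0.5624/0.5528) = 0.017217; /(4/12) = 0.051651
r_AUD = 0.0594 − 0.051651 = 0.007749
r_AUD = 0.77%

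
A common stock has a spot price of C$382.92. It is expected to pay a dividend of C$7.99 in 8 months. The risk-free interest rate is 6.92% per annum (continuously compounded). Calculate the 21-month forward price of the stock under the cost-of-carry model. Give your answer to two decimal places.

PV(dividends) I = 7.99·e^(−0.0692·8/12)
I = 7.6298
F = (S − I)·e^(rT) = (382.92 − 7.6298) · e^(0.0692·21/12)
= 375.2902 · e^0.121100 = 375.2902 × 1.128738 = C$423.60

C$423.60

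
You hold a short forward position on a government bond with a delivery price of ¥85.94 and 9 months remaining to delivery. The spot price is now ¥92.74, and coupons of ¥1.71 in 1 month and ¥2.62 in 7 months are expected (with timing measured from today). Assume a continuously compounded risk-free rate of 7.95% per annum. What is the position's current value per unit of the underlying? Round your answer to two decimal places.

PV(remaining coupons) I = 1.71·e^(−0.0795·1/12) + 2.62·e^(−0.0795·7/12) = 4.2000
Current forward F = (S − I)·e^(rT) = (92.74 − 4.2000)·e^(0.0795·9/12) = 88.5400 × 1.061438 = 93.9797
Value (long) = (F − K)·e^(−rT) = (93.9797 − 85.94) × 0.942118 = 7.5743
Short position value = −(long value) = -¥7.57

-¥7.57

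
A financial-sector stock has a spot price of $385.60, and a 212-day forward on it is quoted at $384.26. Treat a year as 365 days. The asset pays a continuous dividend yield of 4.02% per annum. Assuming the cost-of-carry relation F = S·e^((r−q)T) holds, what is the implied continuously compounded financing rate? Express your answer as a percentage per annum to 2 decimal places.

3.42%

From F = S·e^((r−q)T): (r − q) = ln(F/S)/T
ln(384.26/385.60) = ln(0.996525) = -0.003481
(r − q) = -0.003481 / (212/365) = -0.005993
r = ln(F/S)/T + q = -0.005993 + 0.0402 = 0.034207
r = 3.42%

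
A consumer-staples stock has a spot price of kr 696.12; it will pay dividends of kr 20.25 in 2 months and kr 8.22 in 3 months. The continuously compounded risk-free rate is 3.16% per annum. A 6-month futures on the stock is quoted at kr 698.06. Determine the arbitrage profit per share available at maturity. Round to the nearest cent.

kr 19.60 per share

PV(dividends) I = 20.25·e^(−0.0316·2/12) + 8.22·e^(−0.0316·3/12) = 28.2989
Fair futures F* = (S − I)·e^(rT) = (696.12 − 28.2989)·e^0.015800 = 667.8211 × 1.015925 = 678.4562
Market kr 698.06 > fair 678.4562: forward overpriced → cash-and-carry (borrow at r, buy the stock and collect the dividends, short the forward).
Profit at T = |F_mkt − F*| = |698.06 − 678.4562| = kr 19.60 per share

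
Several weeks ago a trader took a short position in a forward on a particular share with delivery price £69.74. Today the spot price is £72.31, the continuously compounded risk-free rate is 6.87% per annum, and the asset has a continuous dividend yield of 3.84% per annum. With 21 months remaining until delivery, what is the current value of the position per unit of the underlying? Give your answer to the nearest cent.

Current fair forward for the remaining 21 months: F = S·e^((r − q)·T), (r − q) = 0.0687 − 0.0384 = 0.0303
F = 72.31 · e^(0.0303 × 21/12) = 72.31 × 1.054456 = 76.2477
Value of long forward = (F − K)·e^(−rT) = (76.2477 − 69.74) · e^(−0.0687·21/12)
= 6.5077 × 0.886721 = 5.77
Short position value = −(long value) = -£5.77

-£5.77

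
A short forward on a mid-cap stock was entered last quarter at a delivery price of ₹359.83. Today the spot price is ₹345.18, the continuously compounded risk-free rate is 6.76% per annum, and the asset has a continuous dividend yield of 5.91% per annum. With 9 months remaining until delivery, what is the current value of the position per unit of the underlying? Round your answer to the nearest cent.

Current fair forward for the remaining 9 months: F = S·e^((r − q)·T), (r − q) = 0.0676 − 0.0591 = 0.0085
F = 345.18 · e^(0.0085 × 9/12) = 345.18 × 1.006395 = 347.3874
Value of long forward = (F − K)·e^(−rT) = (347.3874 − 359.83) · e^(−0.0676·9/12)
= -12.4426 × 0.950564 = -11.83
Short position value = −(long value) = ₹11.83

₹11.83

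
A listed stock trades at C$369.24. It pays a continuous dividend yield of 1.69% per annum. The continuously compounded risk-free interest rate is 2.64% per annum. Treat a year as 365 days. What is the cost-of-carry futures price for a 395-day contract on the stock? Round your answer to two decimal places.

C$373.06

F = S·e^((r − q)T) = 369.24 · e^((0.0264 − 0.0169) × 395/365)
= 369.24 · e^0.010281 = 369.24 × 1.010334
F = C$373.06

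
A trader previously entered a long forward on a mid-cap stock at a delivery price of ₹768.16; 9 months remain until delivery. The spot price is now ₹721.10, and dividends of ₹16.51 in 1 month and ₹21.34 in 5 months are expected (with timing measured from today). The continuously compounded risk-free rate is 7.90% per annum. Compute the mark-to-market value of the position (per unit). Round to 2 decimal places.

-₹39.92

PV(remaining dividends) I = 16.51·e^(−0.0790·1/12) + 21.34·e^(−0.0790·5/12) = 37.0507
Current forward F = (S − I)·e^(rT) = (721.10 − 37.0507)·e^(0.0790·9/12) = 684.0493 × 1.061040 = 725.8037
Value (long) = (F − K)·e^(−rT) = (725.8037 − 768.16) × 0.942471 = -39.9196
Value = -₹39.92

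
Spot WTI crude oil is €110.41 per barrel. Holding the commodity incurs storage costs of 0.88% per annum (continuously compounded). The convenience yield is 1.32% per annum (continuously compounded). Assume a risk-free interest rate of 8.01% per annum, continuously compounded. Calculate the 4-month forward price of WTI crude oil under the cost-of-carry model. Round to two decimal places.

Net carry = r + u − y = 0.0801 + 0.0088 − 0.0132 = 0.0757
F = S·e^((r+u−y)T) = 110.41 · e^(0.0757 × 4/12) = 110.41 · e^0.025233
= 110.41 × 1.025554 = €113.23 per barrel

€113.23 per barrel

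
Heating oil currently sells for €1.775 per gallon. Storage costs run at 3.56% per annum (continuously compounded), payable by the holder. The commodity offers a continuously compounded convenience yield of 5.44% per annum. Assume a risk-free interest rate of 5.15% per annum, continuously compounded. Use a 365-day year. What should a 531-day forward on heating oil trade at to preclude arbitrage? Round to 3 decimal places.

€1.861 per gallon

Net carry = r + u − y = 0.0515 + 0.0356 − 0.0544 = 0.0327
F = S·e^((r+u−y)T) = 1.775 · e^(0.0327 × 531/365) = 1.775 · e^0.047572
= 1.775 × 1.048722 = €1.861 per gallon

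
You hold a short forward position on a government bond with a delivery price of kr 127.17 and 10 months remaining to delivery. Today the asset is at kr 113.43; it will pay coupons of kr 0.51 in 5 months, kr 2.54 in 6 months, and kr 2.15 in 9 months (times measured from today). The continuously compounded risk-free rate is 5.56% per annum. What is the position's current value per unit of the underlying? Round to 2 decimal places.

kr 13.01

PV(remaining coupons) I = 0.51·e^(−0.0556·5/12) + 2.54·e^(−0.0556·6/12) + 2.15·e^(−0.0556·9/12) = 5.0309
Current forward F = (S − I)·e^(rT) = (113.43 − 5.0309)·e^(0.0556·10/12) = 108.3991 × 1.047423 = 113.5397
Value (long) = (F − K)·e^(−rT) = (113.5397 − 127.17) × 0.954724 = -13.0132
Short position value = −(long value) = kr 13.01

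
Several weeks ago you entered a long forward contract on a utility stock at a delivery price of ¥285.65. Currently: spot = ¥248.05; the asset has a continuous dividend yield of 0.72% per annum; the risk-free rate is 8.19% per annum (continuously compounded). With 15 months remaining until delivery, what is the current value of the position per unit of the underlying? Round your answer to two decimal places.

Current fair forward for the remaining 15 months: F = S·e^((r − q)·T), (r − q) = 0.0819 − 0.0072 = 0.0747
F = 248.05 · e^(0.0747 × 15/12) = 248.05 × 1.097873 = 272.3274
Value of long forward = (F − K)·e^(−rT) = (272.3274 − 285.65) · e^(−0.0819·15/12)
= -13.3226 × 0.902691 = -12.03

-¥12.03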